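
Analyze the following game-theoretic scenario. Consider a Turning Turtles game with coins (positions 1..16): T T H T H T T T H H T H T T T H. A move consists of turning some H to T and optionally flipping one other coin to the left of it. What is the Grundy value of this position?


Coins: T T H T H T T T H H T H T T T H
Key fact: a single head at position k behaves exactly like a Nim heap of size k (turning it to T and optionally flipping a coin at j < k corresponds to moving the heap from k to j, or to 0), and heads combine as a disjunctive sum (two heads at the same place would cancel, matching j XOR j = 0). So the Nim-value is the XOR of the 1-indexed positions of the heads.
Face-up positions (1-indexed): [3, 5, 9, 10, 12, 16]
XOR 0 with 3: 0 XOR 3 = 3
XOR 3 with 5: 3 XOR 5 = 6
XOR 6 with 9: 6 XOR 9 = 15
XOR 15 with 10: 15 XOR 10 = 5
XOR 5 with 12: 5 XOR 12 = 9
XOR 9 with 16: 9 XOR 16 = 25
Nim-value = 25

25


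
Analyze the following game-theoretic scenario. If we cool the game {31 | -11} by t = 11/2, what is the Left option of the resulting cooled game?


Original game: {31 | -11} (a switch {a | b} with a > b).
Cooling by t (for t below the temperature (a - b)/2 = 21) taxes each move by t: {a | b} cooled by t is {a - t | b + t}.
Cooling amount: t = 11/2
Cooled Left option: 31 - 11/2 = 51/2
Cooled Right option: -11 + 11/2 = -11/2
Cooled game: {51/2 | -11/2}
Left option = 51/2

51/2


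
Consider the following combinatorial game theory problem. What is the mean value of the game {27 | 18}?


Game = {27 | 18}, a switch {a | b} with numbers a > b.
Its thermograph has left wall a - t and right wall b + t, which meet at t = (a - b)/2, where both equal (a + b)/2. So the mast (mean value) is at (a + b)/2.
Mean = (27 + (18))/2 = 45/2 = 45/2

45/2


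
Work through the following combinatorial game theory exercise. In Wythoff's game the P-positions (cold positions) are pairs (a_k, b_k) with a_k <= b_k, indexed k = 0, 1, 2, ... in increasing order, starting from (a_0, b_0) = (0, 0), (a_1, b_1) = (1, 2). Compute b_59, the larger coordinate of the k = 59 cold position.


By Wythoff's theorem, a_k = floor(k * phi) and b_k = floor(k * phi^2) = a_k + k, where phi = (1 + sqrt(5))/2 is the golden ratio.
phi = (1 + sqrt(5))/2 = 1.618034
phi^2 = phi + 1 = 2.618034
k = 59
k * phi^2 = 59 * 2.618034 = 154.464005
b_59 = floor(k * phi^2) = 154 (check: a_59 + k = 95 + 59 = 154)

154


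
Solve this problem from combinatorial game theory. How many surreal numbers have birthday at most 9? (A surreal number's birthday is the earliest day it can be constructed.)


Day 0: {|} = 0 is born. Count = 1.
Day n: the number of surreal numbers born by day n is 2^(n+1) - 1.
By day 0: 2^1 - 1 = 1
By day 1: 2^2 - 1 = 3
By day 2: 2^3 - 1 = 7
By day 3: 2^4 - 1 = 15
By day 4: 2^5 - 1 = 31
By day 5: 2^6 - 1 = 63
By day 6: 2^7 - 1 = 127
By day 7: 2^8 - 1 = 255
By day 8: 2^9 - 1 = 511
By day 9: 2^10 - 1 = 1023
By day 9: 1023 surreal numbers.

1023


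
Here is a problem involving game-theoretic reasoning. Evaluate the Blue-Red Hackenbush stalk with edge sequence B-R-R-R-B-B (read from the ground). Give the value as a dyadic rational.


Edges (from ground): B-R-R-R-B-B
By Berlekamp's sign-expansion rule, a Blue-Red Hackenbush stalk has the value of the surreal number whose sign sequence is the edge sequence with B -> + and R -> -.
Sign sequence: +---++
Trace the sign expansion in the surreal number tree, starting from 0:
Edge 1: B (sign +) -> bounds (0, +inf), value = 1
Edge 2: R (sign -) -> bounds (0, 1), value = 1/2
Edge 3: R (sign -) -> bounds (0, 1/2), value = 1/4
Edge 4: R (sign -) -> bounds (0, 1/4), value = 1/8
Edge 5: B (sign +) -> bounds (1/8, 1/4), value = 3/16
Edge 6: B (sign +) -> bounds (3/16, 1/4), value = 7/32
Game value = 7/32

7/32


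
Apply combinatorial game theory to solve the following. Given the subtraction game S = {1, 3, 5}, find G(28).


The subtraction set is S = {1, 3, 5}.
G(k) = mex{ G(k - s) : s in S, s <= k }. We compute iteratively: G(0) = 0.
G(1) = mex({0}) = 1
G(2) = mex({1}) = 0
G(3) = mex({0}) = 1
G(4) = mex({1}) = 0
G(5) = mex({0}) = 1
G(6) = mex({1}) = 0
Observe that G(2)..G(6) = 0, 1, 0, 1, 0 repeats G(0)..G(4) = 0, 1, 0, 1, 0.
For k >= max(S) = 5, G(k) is determined by the previous 5 values G(k-5)..G(k-1); a window of 5 consecutive values has recurred shifted by 2, so by induction G(k + 2) = G(k) for all k >= 0: the sequence is periodic from the start with period 2.
One period: G(0..1) = 0, 1.
28 mod 2 = 0, so G(28) = G(0) = 0.

0


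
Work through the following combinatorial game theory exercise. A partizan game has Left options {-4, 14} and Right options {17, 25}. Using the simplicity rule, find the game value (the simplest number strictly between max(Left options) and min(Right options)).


Left options: {-4, 14}, max = 14
Right options: {17, 25}, min = 17
All options are numbers and max(Left) < min(Right), so by the simplicity theorem the value is the simplest (earliest-born) number strictly between 14 and 17.
Integers 15 through 16 all lie strictly between 14 and 17.
Among integers, the simplest (lowest birthday = smallest |n|; 0 is born on day 0, +-n on day n) is 15.
No non-integer in the interval can be simpler: if x is a non-integer in the interval, then floor(x) or ceil(x) also lies in the interval (the interval contains an integer), and both are proper prefixes of x's sign expansion, i.e. born earlier. So the game value is 15.
Game value = 15

15


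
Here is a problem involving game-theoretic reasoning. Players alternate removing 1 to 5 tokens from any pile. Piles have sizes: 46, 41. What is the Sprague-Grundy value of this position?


Subtraction set: {1, 2, 3, 4, 5}
For this subtraction set, G(n) = n mod 6 (period = max + 1 = 6).
Pile 1 (size 46): G(46) = 46 mod 6 = 4
Pile 2 (size 41): G(41) = 41 mod 6 = 5
Total Grundy value = XOR of all: 4 XOR 5 = 1

1


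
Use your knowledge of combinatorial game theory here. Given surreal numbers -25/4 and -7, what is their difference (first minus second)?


x = -25/4, y = -7
Converting to common denominator: 4
x = -25/4, y = -28/4
x - y = -25/4 - -7 = 3/4

3/4


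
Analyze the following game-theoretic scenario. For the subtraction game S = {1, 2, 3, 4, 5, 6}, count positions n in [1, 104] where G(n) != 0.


Subtraction set S = {1, 2, 3, 4, 5, 6}, so G(n) = n mod 7.
G(n) = 0 when n is a multiple of 7.
Multiples of 7 in [1, 104]: 14
N-positions (nonzero Grundy) = 104 - 14 = 90

90


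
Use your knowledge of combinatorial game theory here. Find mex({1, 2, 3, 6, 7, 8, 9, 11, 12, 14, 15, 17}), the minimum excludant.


Set = {1, 2, 3, 6, 7, 8, 9, 11, 12, 14, 15, 17}
0 is NOT in the set. This is the mex.
mex = 0

0


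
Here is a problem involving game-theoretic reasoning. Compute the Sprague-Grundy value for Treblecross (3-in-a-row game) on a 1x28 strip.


Treblecross: place X on empty cells; 3-in-a-row wins.
Playing within two cells of an existing X lets the opponent win at once, so sensible play treats the cells i-2..i+2 around each X as dead. The player left with no safe cell loses, so this is a normal-play take-away game on strips of safe cells.
Placing X at cell i (0-indexed) of a strip of k safe cells leaves independent strips of sizes max(0, i-2) and max(0, k-i-3). Hence G(k) = mex{ G(max(0,i-2)) XOR G(max(0,k-i-3)) : 0 <= i < k }, with G(0) = 0.
G(1): splits (0,0):0^0=0 -> mex({0}) = 1
G(2): splits (0,0):0^0=0 -> mex({0}) = 1
G(3): splits (0,0):0^0=0 -> mex({0}) = 1
G(4): splits (0,1):0^1=1 (0,0):0^0=0 -> mex({0, 1}) = 2
G(5): splits (0,2):0^1=1 (0,1):0^1=1 (0,0):0^0=0 -> mex({0, 1}) = 2
G(6) = mex({1}) = 0
G(7) = mex({0, 1, 2}) = 3
G(8) = mex({0, 1, 2}) = 3
G(9) = mex({0, 2}) = 1
G(10) = mex({0, 2, 3}) = 1
G(11) = mex({0, 3}) = 1
G(12) = mex({1, 3}) = 0
G(13) = mex({0, 1, 2, 3}) = 4
G(14) = mex({0, 1, 2}) = 3
G(15) = mex({0, 1, 2}) = 3
G(16) = mex({0, 1, 2, 4}) = 3
G(17) = mex({0, 1, 3, 4}) = 2
G(18) = mex({0, 1, 3, 4}) = 2
G(19) = mex({0, 1, 3, 5}) = 2
G(20) = mex({0, 1, 2, 3, 5}) = 4
G(21) = mex({0, 1, 2, 3, 5}) = 4
G(22) = mex({1, 2, 6}) = 0
G(23) = mex({0, 1, 2, 3, 4, 6}) = 5
G(24) = mex({0, 1, 2, 3, 4}) = 5
G(25) = mex({0, 1, 3, 4, 7}) = 2
G(26) = mex({0, 1, 3, 4, 5, 7}) = 2
G(27) = mex({0, 1, 3, 5}) = 2
G(28) = mex({0, 1, 2, 5}) = 3
Therefore G(28) = 3.

3


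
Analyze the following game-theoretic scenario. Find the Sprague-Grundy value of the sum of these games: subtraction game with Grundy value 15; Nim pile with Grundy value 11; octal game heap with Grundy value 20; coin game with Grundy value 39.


By the Sprague-Grundy theorem, the Grundy value of a sum of games is the XOR of individual Grundy values.
subtraction game: Grundy value = 15. Running XOR: 0 XOR 15 = 15
Nim pile: Grundy value = 11. Running XOR: 15 XOR 11 = 4
octal game heap: Grundy value = 20. Running XOR: 4 XOR 20 = 16
coin game: Grundy value = 39. Running XOR: 16 XOR 39 = 55
The combined Grundy value is 55.

55


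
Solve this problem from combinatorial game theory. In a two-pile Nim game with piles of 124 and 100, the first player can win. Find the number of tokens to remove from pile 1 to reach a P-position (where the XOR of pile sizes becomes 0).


Piles: 124 and 100
Current XOR: 124 XOR 100 = 24 (non-zero, so this is an N-position).
To make the XOR zero, we need to find a move that balances the piles.
For pile 1 (size 124): target = 124 XOR 24 = 100
We reduce pile 1 from 124 to 100.
Tokens removed: 124 - 100 = 24
Verification: 100 XOR 100 = 0

24


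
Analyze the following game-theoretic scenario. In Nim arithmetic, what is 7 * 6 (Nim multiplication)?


Nim multiplication is bilinear over XOR: (u XOR v) * w = (u*w) XOR (v*w).
So we split each operand into its bit components and XOR the pairwise Nim products.
7 = 1 + 2 + 4 (as XOR of powers of 2).
6 = 2 + 4 (as XOR of powers of 2).
Using the standard Nim-product table on single bits:
  2*2 = 3,   2*4 = 8,   2*8 = 12,
  4*4 = 6,   4*8 = 11,  8*8 = 13,
and  1*x = x (identity), k*l = l*k (commutative).
Pairwise Nim products:
  1 * 2 = 2
  1 * 4 = 4
  2 * 2 = 3
  2 * 4 = 8
  4 * 2 = 8
  4 * 4 = 6
XOR them: 2 XOR 4 XOR 3 XOR 8 XOR 8 XOR 6 = 3.
Result: 7 * 6 = 3 (in Nim).

3


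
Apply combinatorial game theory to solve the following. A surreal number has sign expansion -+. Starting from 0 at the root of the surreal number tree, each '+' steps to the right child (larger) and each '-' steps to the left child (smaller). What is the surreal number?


Sign expansion: -+
Rule: track bounds (lo, hi), initially (-inf, +inf). On '+', the current value becomes lo and we move to the simplest number in (value, hi): value + 1 if hi = +inf, otherwise the midpoint (value + hi)/2. On '-', the current value becomes hi and we move to value - 1 if lo = -inf, otherwise the midpoint (lo + value)/2.
Start at 0.
Step 1: sign = -, move left. Bounds: (-inf, 0). Value = -1
Step 2: sign = +, move right. Bounds: (-1, 0). Value = -1/2
The surreal number with sign expansion -+ is -1/2.

-1/2


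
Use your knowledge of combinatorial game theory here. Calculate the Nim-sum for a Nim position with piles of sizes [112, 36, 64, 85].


We need the XOR (exclusive or) of all pile sizes.
After XOR-ing pile 1 (size 112): 0 XOR 112 = 112
After XOR-ing pile 2 (size 36): 112 XOR 36 = 84
After XOR-ing pile 3 (size 64): 84 XOR 64 = 20
After XOR-ing pile 4 (size 85): 20 XOR 85 = 65
The Nim-value of this position is 65.

65


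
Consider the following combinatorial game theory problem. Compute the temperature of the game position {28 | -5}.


The game is {28 | -5}, a switch {a | b} with numbers a > b.
Cooling {a | b} by t gives {a - t | b + t}, which stops being hot when a - t = b + t, i.e. at t = (a - b)/2. So the temperature of a switch is (a - b)/2.
Temperature = (Left option - Right option) / 2
= (28 - (-5)) / 2
= 33 / 2
= 33/2

33/2


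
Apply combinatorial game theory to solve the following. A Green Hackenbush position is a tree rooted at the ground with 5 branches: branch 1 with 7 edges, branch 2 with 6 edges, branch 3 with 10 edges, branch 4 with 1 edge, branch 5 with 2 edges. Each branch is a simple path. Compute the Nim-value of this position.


The tree has 5 branches from the ground vertex.
In Green Hackenbush, the Nim-value of a simple path of length k is k.
Branch 1: length 7, Nim-value = 7
Branch 2: length 6, Nim-value = 6
Branch 3: length 10, Nim-value = 10
Branch 4: length 1, Nim-value = 1
Branch 5: length 2, Nim-value = 2
Total Nim-value = XOR of all branch values:
0 XOR 7 = 7
7 XOR 6 = 1
1 XOR 10 = 11
11 XOR 1 = 10
10 XOR 2 = 8
Nim-value of the tree = 8

8


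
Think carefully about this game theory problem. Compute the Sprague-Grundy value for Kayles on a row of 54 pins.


Kayles: a move removes 1 or 2 adjacent pins from a contiguous row.
Removing pins from a row of k leaves two independent rows (a, b) with a + b = k - 1 (one pin) or a + b = k - 2 (two pins); an end removal gives a = 0.
By Sprague-Grundy, G(k) = mex{ G(a) XOR G(b) } over all these splits. G(0) = 0.
G(1): splits (0,0):0^0=0 -> mex({0}) = 1
G(2): splits (0,1):0^1=1 (0,0):0^0=0 -> mex({0, 1}) = 2
G(3): splits (0,2):0^2=2 (1,1):1^1=0 (0,1):0^1=1 -> mex({0, 1, 2}) = 3
G(4): splits (0,3):0^3=3 (1,2):1^2=3 (0,2):0^2=2 (1,1):1^1=0 -> mex({0, 2, 3}) = 1
G(5): splits (0,4):0^1=1 (1,3):1^3=2 (2,2):2^2=0 (0,3):0^3=3 (1,2):1^2=3 -> mex({0, 1, 2, 3}) = 4
G(6) = mex({0, 1, 2, 4}) = 3
G(7) = mex({0, 1, 3, 4, 5}) = 2
G(8) = mex({0, 2, 3, 5, 6}) = 1
G(9) = mex({0, 1, 2, 3, 6, 7}) = 4
G(10) = mex({0, 1, 3, 4, 5, 7}) = 2
G(11) = mex({0, 1, 2, 3, 4, 5}) = 6
G(12) = mex({0, 1, 2, 3, 5, 6, 7}) = 4
G(13) = mex({0, 2, 3, 4, 6, 7}) = 1
G(14) = mex({0, 1, 4, 5, 6, 7}) = 2
G(15) = mex({0, 1, 2, 3, 4, 5, 6}) = 7
G(16) = mex({0, 2, 3, 5, 6, 7}) = 1
G(17) = mex({0, 1, 2, 3, 5, 6, 7}) = 4
G(18) = mex({0, 1, 2, 4, 5, 6}) = 3
G(19) = mex({0, 1, 3, 4, 5, 7}) = 2
G(20) = mex({0, 2, 3, 4, 5, 6, 7}) = 1
G(21) = mex({0, 1, 2, 3, 5, 6, 7}) = 4
G(22) = mex({0, 1, 2, 3, 4, 5, 7}) = 6
G(23) = mex({0, 1, 2, 3, 4, 5, 6}) = 7
G(24) = mex({0, 1, 2, 3, 5, 6, 7}) = 4
G(25) = mex({0, 2, 3, 4, 6, 7}) = 1
G(26) = mex({0, 1, 3, 4, 5, 6, 7}) = 2
G(27) = mex({0, 1, 2, 3, 4, 5, 6, 7}) = 8
G(28) = mex({0, 1, 2, 3, 4, 6, 7, 8}) = 5
G(29) = mex({0, 1, 2, 3, 5, 6, 7, 8, 9}) = 4
G(30) = mex({0, 1, 2, 3, 4, 5, 6, 9, 10}) = 7
G(31) = mex({0, 1, 3, 4, 5, 7, 10, 11}) = 2
G(32) = mex({0, 2, 3, 4, 5, 6, 7, 9, 11}) = 1
G(33) = mex({0, 1, 2, 3, 4, 5, 6, 7, 9, 12}) = 8
G(34) = mex({0, 1, 2, 3, 4, 5, 7, 8, 11, 12}) = 6
G(35) = mex({0, 1, 2, 3, 4, 5, 6, 8, 9, 10, 11}) = 7
G(36) = mex({0, 1, 2, 3, 5, 6, 7, 9, 10}) = 4
G(37) = mex({0, 2, 3, 4, 6, 7, 9, 10, 11, 12}) = 1
G(38) = mex({0, 1, 3, 4, 5, 6, 7, 9, 10, 11, 12}) = 2
G(39) = mex({0, 1, 2, 4, 5, 6, 7, 9, 10, 12, 14}) = 3
G(40) = mex({0, 2, 3, 4, 6, 7, 11, 12, 14}) = 1
G(41) = mex({0, 1, 2, 3, 5, 6, 7, 9, 10, 11, 12}) = 4
G(42) = mex({0, 1, 2, 3, 4, 5, 6, 9, 10}) = 7
G(43) = mex({0, 1, 3, 4, 5, 7, 9, 10, 12, 15}) = 2
G(44) = mex({0, 2, 3, 4, 5, 6, 7, 9, 10, 12, 15}) = 1
G(45) = mex({0, 1, 2, 3, 4, 5, 6, 7, 9, 10, 12, 14}) = 8
G(46) = mex({0, 1, 3, 4, 5, 7, 8, 11, 12, 14}) = 2
G(47) = mex({0, 1, 2, 3, 4, 5, 6, 8, 9, 10, 11, 12}) = 7
G(48) = mex({0, 1, 2, 3, 5, 6, 7, 9, 10}) = 4
G(49) = mex({0, 2, 3, 4, 6, 7, 9, 10, 11, 12, 15}) = 1
G(50) = mex({0, 1, 4, 5, 6, 7, 9, 11, 12, 14, 15}) = 2
G(51) = mex({0, 1, 2, 3, 4, 5, 6, 7, 9, 12, 14, 15}) = 8
G(52) = mex({0, 2, 3, 4, 5, 6, 7, 8, 11, 12, 15}) = 1
G(53) = mex({0, 1, 2, 3, 5, 6, 7, 8, 9, 10, 11, 12}) = 4
G(54) = mex({0, 1, 2, 3, 4, 5, 6, 9, 10}) = 7
Therefore G(54) = 7.

7


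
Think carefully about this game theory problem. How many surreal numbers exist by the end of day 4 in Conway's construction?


Day 0: {|} = 0 is born. Count = 1.
Day n: the number of surreal numbers born by day n is 2^(n+1) - 1.
By day 0: 2^1 - 1 = 1
By day 1: 2^2 - 1 = 3
By day 2: 2^3 - 1 = 7
By day 3: 2^4 - 1 = 15
By day 4: 2^5 - 1 = 31
By day 4: 31 surreal numbers.

31


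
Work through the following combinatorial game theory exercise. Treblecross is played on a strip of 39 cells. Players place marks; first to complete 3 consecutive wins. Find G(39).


Treblecross: place X on empty cells; 3-in-a-row wins.
Playing within two cells of an existing X lets the opponent win at once, so sensible play treats the cells i-2..i+2 around each X as dead. The player left with no safe cell loses, so this is a normal-play take-away game on strips of safe cells.
Placing X at cell i (0-indexed) of a strip of k safe cells leaves independent strips of sizes max(0, i-2) and max(0, k-i-3). Hence G(k) = mex{ G(max(0,i-2)) XOR G(max(0,k-i-3)) : 0 <= i < k }, with G(0) = 0.
G(1): splits (0,0):0^0=0 -> mex({0}) = 1
G(2): splits (0,0):0^0=0 -> mex({0}) = 1
G(3): splits (0,0):0^0=0 -> mex({0}) = 1
G(4): splits (0,1):0^1=1 (0,0):0^0=0 -> mex({0, 1}) = 2
G(5): splits (0,2):0^1=1 (0,1):0^1=1 (0,0):0^0=0 -> mex({0, 1}) = 2
G(6) = mex({1}) = 0
G(7) = mex({0, 1, 2}) = 3
G(8) = mex({0, 1, 2}) = 3
G(9) = mex({0, 2}) = 1
G(10) = mex({0, 2, 3}) = 1
G(11) = mex({0, 3}) = 1
G(12) = mex({1, 3}) = 0
G(13) = mex({0, 1, 2, 3}) = 4
G(14) = mex({0, 1, 2}) = 3
G(15) = mex({0, 1, 2}) = 3
G(16) = mex({0, 1, 2, 4}) = 3
G(17) = mex({0, 1, 3, 4}) = 2
G(18) = mex({0, 1, 3, 4}) = 2
G(19) = mex({0, 1, 3, 5}) = 2
G(20) = mex({0, 1, 2, 3, 5}) = 4
G(21) = mex({0, 1, 2, 3, 5}) = 4
G(22) = mex({1, 2, 6}) = 0
G(23) = mex({0, 1, 2, 3, 4, 6}) = 5
G(24) = mex({0, 1, 2, 3, 4}) = 5
G(25) = mex({0, 1, 3, 4, 7}) = 2
G(26) = mex({0, 1, 3, 4, 5, 7}) = 2
G(27) = mex({0, 1, 3, 5}) = 2
G(28) = mex({0, 1, 2, 5}) = 3
G(29) = mex({0, 1, 2, 4, 5, 6}) = 3
G(30) = mex({1, 2, 4, 6}) = 0
G(31) = mex({0, 1, 2, 3, 4, 6}) = 5
G(32) = mex({1, 2, 3, 4, 7}) = 0
G(33) = mex({0, 3, 7}) = 1
G(34) = mex({0, 2, 3, 5, 7}) = 1
G(35) = mex({0, 2, 3, 5, 6}) = 1
G(36) = mex({0, 1, 2, 5, 6}) = 3
G(37) = mex({0, 1, 2, 4, 5, 6}) = 3
G(38) = mex({0, 1, 2, 4}) = 3
G(39) = mex({0, 1, 2, 3, 4, 7}) = 5
Therefore G(39) = 5.

5


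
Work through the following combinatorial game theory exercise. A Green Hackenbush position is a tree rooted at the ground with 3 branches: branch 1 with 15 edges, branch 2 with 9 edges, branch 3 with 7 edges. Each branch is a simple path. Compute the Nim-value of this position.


The tree has 3 branches from the ground vertex.
In Green Hackenbush, the Nim-value of a simple path of length k is k.
Branch 1: length 15, Nim-value = 15
Branch 2: length 9, Nim-value = 9
Branch 3: length 7, Nim-value = 7
Total Nim-value = XOR of all branch values:
0 XOR 15 = 15
15 XOR 9 = 6
6 XOR 7 = 1
Nim-value of the tree = 1

1


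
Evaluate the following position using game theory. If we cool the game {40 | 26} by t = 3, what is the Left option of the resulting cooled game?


Original game: {40 | 26} (a switch {a | b} with a > b).
Cooling by t (for t below the temperature (a - b)/2 = 7) taxes each move by t: {a | b} cooled by t is {a - t | b + t}.
Cooling amount: t = 3
Cooled Left option: 40 - 3 = 37
Cooled Right option: 26 + 3 = 29
Cooled game: {37 | 29}
Left option = 37

37


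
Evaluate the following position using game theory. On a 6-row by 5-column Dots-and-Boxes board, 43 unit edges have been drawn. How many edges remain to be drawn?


Grid: 6 x 5 boxes, i.e. 7 rows and 6 columns of dots.
Horizontal edges: (rows + 1) * cols = 7 * 5 = 35
Vertical edges: rows * (cols + 1) = 6 * 6 = 36
Total edges: 35 + 36 = 71
Edges drawn: 43
Remaining: 71 - 43 = 28

28


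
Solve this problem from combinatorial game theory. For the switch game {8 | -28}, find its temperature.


The game is {8 | -28}, a switch {a | b} with numbers a > b.
Cooling {a | b} by t gives {a - t | b + t}, which stops being hot when a - t = b + t, i.e. at t = (a - b)/2. So the temperature of a switch is (a - b)/2.
Temperature = (Left option - Right option) / 2
= (8 - (-28)) / 2
= 36 / 2
= 18

18


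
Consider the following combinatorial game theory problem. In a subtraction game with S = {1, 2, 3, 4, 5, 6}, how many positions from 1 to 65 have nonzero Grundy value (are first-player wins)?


Subtraction set S = {1, 2, 3, 4, 5, 6}, so G(n) = n mod 7.
G(n) = 0 when n is a multiple of 7.
Multiples of 7 in [1, 65]: 9
N-positions (nonzero Grundy) = 65 - 9 = 56

56


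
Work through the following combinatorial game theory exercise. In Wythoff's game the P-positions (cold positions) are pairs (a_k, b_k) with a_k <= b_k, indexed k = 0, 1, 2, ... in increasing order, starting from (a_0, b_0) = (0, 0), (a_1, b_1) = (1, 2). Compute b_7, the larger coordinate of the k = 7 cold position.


By Wythoff's theorem, a_k = floor(k * phi) and b_k = floor(k * phi^2) = a_k + k, where phi = (1 + sqrt(5))/2 is the golden ratio.
phi = (1 + sqrt(5))/2 = 1.618034
phi^2 = phi + 1 = 2.618034
k = 7
k * phi^2 = 7 * 2.618034 = 18.326238
b_7 = floor(k * phi^2) = 18 (check: a_7 + k = 11 + 7 = 18)

18


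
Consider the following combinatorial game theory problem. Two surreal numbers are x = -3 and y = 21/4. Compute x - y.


x = -3, y = 21/4
Converting to common denominator: 4
x = -12/4, y = 21/4
x - y = -3 - 21/4 = -33/4

-33/4


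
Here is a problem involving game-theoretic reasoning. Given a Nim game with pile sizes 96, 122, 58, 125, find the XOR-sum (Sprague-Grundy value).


We need the XOR (exclusive or) of all pile sizes.
After XOR-ing pile 1 (size 96): 0 XOR 96 = 96
After XOR-ing pile 2 (size 122): 96 XOR 122 = 26
After XOR-ing pile 3 (size 58): 26 XOR 58 = 32
After XOR-ing pile 4 (size 125): 32 XOR 125 = 93
The Nim-value of this position is 93.

93


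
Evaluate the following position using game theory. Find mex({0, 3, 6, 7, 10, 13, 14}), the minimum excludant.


Set = {0, 3, 6, 7, 10, 13, 14}
0 is in the set.
1 is NOT in the set. This is the mex.
mex = 1

1


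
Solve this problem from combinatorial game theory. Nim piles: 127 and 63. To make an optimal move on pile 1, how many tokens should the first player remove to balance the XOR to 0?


Piles: 127 and 63
Current XOR: 127 XOR 63 = 64 (non-zero, so this is an N-position).
To make the XOR zero, we need to find a move that balances the piles.
For pile 1 (size 127): target = 127 XOR 64 = 63
We reduce pile 1 from 127 to 63.
Tokens removed: 127 - 63 = 64
Verification: 63 XOR 63 = 0

64


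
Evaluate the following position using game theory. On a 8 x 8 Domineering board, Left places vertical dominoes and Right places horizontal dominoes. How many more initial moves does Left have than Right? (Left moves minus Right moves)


Board is 8 x 8 (rows x cols).
Left (vertical) placements: (rows-1) * cols = 7 * 8 = 56
Right (horizontal) placements: rows * (cols-1) = 8 * 7 = 56
Advantage = Left - Right = 56 - 56 = 0

0


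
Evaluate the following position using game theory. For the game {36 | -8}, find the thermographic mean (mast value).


Game = {36 | -8}, a switch {a | b} with numbers a > b.
Its thermograph has left wall a - t and right wall b + t, which meet at t = (a - b)/2, where both equal (a + b)/2. So the mast (mean value) is at (a + b)/2.
Mean = (36 + (-8))/2 = 28/2 = 14

14


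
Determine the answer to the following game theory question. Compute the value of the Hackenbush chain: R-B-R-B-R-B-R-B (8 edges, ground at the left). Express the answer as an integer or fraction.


Edges (from ground): R-B-R-B-R-B-R-B
By Berlekamp's sign-expansion rule, a Blue-Red Hackenbush stalk has the value of the surreal number whose sign sequence is the edge sequence with B -> + and R -> -.
Sign sequence: -+-+-+-+
Trace the sign expansion in the surreal number tree, starting from 0:
Edge 1: R (sign -) -> bounds (-inf, 0), value = -1
Edge 2: B (sign +) -> bounds (-1, 0), value = -1/2
Edge 3: R (sign -) -> bounds (-1, -1/2), value = -3/4
Edge 4: B (sign +) -> bounds (-3/4, -1/2), value = -5/8
Edge 5: R (sign -) -> bounds (-3/4, -5/8), value = -11/16
Edge 6: B (sign +) -> bounds (-11/16, -5/8), value = -21/32
Edge 7: R (sign -) -> bounds (-11/16, -21/32), value = -43/64
Edge 8: B (sign +) -> bounds (-43/64, -21/32), value = -85/128
Game value = -85/128

-85/128


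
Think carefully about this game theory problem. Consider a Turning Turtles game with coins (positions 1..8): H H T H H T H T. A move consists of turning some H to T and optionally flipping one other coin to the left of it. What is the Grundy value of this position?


Coins: H H T H H T H T
Key fact: a single head at position k behaves exactly like a Nim heap of size k (turning it to T and optionally flipping a coin at j < k corresponds to moving the heap from k to j, or to 0), and heads combine as a disjunctive sum (two heads at the same place would cancel, matching j XOR j = 0). So the Nim-value is the XOR of the 1-indexed positions of the heads.
Face-up positions (1-indexed): [1, 2, 4, 5, 7]
XOR 0 with 1: 0 XOR 1 = 1
XOR 1 with 2: 1 XOR 2 = 3
XOR 3 with 4: 3 XOR 4 = 7
XOR 7 with 5: 7 XOR 5 = 2
XOR 2 with 7: 2 XOR 7 = 5
Nim-value = 5

5


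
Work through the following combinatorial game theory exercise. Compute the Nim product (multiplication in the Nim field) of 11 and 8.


Nim multiplication is bilinear over XOR: (u XOR v) * w = (u*w) XOR (v*w).
So we split each operand into its bit components and XOR the pairwise Nim products.
11 = 1 + 2 + 8 (as XOR of powers of 2).
8 = 8 (as XOR of powers of 2).
Using the standard Nim-product table on single bits:
  2*2 = 3,   2*4 = 8,   2*8 = 12,
  4*4 = 6,   4*8 = 11,  8*8 = 13,
and  1*x = x (identity), k*l = l*k (commutative).
Pairwise Nim products:
  1 * 8 = 8
  2 * 8 = 12
  8 * 8 = 13
XOR them: 8 XOR 12 XOR 13 = 9.
Result: 11 * 8 = 9 (in Nim).

9


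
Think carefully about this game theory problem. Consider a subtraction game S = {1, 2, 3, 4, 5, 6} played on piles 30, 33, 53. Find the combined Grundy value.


Subtraction set: {1, 2, 3, 4, 5, 6}
For this subtraction set, G(n) = n mod 7 (period = max + 1 = 7).
Pile 1 (size 30): G(30) = 30 mod 7 = 2
Pile 2 (size 33): G(33) = 33 mod 7 = 5
Pile 3 (size 53): G(53) = 53 mod 7 = 4
Total Grundy value = XOR of all: 2 XOR 5 XOR 4 = 3

3


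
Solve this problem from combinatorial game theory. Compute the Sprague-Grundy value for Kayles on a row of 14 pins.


Kayles: a move removes 1 or 2 adjacent pins from a contiguous row.
Removing pins from a row of k leaves two independent rows (a, b) with a + b = k - 1 (one pin) or a + b = k - 2 (two pins); an end removal gives a = 0.
By Sprague-Grundy, G(k) = mex{ G(a) XOR G(b) } over all these splits. G(0) = 0.
G(1): splits (0,0):0^0=0 -> mex({0}) = 1
G(2): splits (0,1):0^1=1 (0,0):0^0=0 -> mex({0, 1}) = 2
G(3): splits (0,2):0^2=2 (1,1):1^1=0 (0,1):0^1=1 -> mex({0, 1, 2}) = 3
G(4): splits (0,3):0^3=3 (1,2):1^2=3 (0,2):0^2=2 (1,1):1^1=0 -> mex({0, 2, 3}) = 1
G(5): splits (0,4):0^1=1 (1,3):1^3=2 (2,2):2^2=0 (0,3):0^3=3 (1,2):1^2=3 -> mex({0, 1, 2, 3}) = 4
G(6) = mex({0, 1, 2, 4}) = 3
G(7) = mex({0, 1, 3, 4, 5}) = 2
G(8) = mex({0, 2, 3, 5, 6}) = 1
G(9) = mex({0, 1, 2, 3, 6, 7}) = 4
G(10) = mex({0, 1, 3, 4, 5, 7}) = 2
G(11) = mex({0, 1, 2, 3, 4, 5}) = 6
G(12) = mex({0, 1, 2, 3, 5, 6, 7}) = 4
G(13) = mex({0, 2, 3, 4, 6, 7}) = 1
G(14) = mex({0, 1, 4, 5, 6, 7}) = 2
Therefore G(14) = 2.

2


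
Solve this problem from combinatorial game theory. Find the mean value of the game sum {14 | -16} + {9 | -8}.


G1 = {14 | -16}, G2 = {9 | -8}
Each is a switch {a | b} with numbers a > b; its mean value is (a + b)/2, and mean value is additive over game sums: m(G1 + G2) = m(G1) + m(G2).
Mean of G1 = (14 + (-16))/2 = -2/2 = -1
Mean of G2 = (9 + (-8))/2 = 1/2 = 1/2
Mean of G1 + G2 = -1 + 1/2 = -1/2

-1/2


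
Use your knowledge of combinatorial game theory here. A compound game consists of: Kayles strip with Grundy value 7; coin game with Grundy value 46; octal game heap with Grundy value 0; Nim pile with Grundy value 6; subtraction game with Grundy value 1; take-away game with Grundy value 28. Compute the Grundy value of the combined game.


By the Sprague-Grundy theorem, the Grundy value of a sum of games is the XOR of individual Grundy values.
Kayles strip: Grundy value = 7. Running XOR: 0 XOR 7 = 7
coin game: Grundy value = 46. Running XOR: 7 XOR 46 = 41
octal game heap: Grundy value = 0. Running XOR: 41 XOR 0 = 41
Nim pile: Grundy value = 6. Running XOR: 41 XOR 6 = 47
subtraction game: Grundy value = 1. Running XOR: 47 XOR 1 = 46
take-away game: Grundy value = 28. Running XOR: 46 XOR 28 = 50
The combined Grundy value is 50.

50


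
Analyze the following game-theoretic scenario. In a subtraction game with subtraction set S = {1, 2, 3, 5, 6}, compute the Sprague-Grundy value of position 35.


The subtraction set is S = {1, 2, 3, 5, 6}.
G(k) = mex{ G(k - s) : s in S, s <= k }. We compute iteratively: G(0) = 0.
G(1) = mex({0}) = 1
G(2) = mex({0, 1}) = 2
G(3) = mex({0, 1, 2}) = 3
G(4) = mex({1, 2, 3}) = 0
G(5) = mex({0, 2, 3}) = 1
G(6) = mex({0, 1, 3}) = 2
G(7) = mex({0, 1, 2}) = 3
G(8) = mex({1, 2, 3}) = 0
G(9) = mex({0, 2, 3}) = 1
Observe that G(4)..G(9) = 0, 1, 2, 3, 0, 1 repeats G(0)..G(5) = 0, 1, 2, 3, 0, 1.
For k >= max(S) = 6, G(k) is determined by the previous 6 values G(k-6)..G(k-1); a window of 6 consecutive values has recurred shifted by 4, so by induction G(k + 4) = G(k) for all k >= 0: the sequence is periodic from the start with period 4.
One period: G(0..3) = 0, 1, 2, 3.
35 mod 4 = 3, so G(35) = G(3) = 3.

3


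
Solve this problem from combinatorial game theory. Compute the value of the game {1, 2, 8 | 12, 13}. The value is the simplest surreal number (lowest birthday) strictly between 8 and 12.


Left options: {1, 2, 8}, max = 8
Right options: {12, 13}, min = 12
All options are numbers and max(Left) < min(Right), so by the simplicity theorem the value is the simplest (earliest-born) number strictly between 8 and 12.
Integers 9 through 11 all lie strictly between 8 and 12.
Among integers, the simplest (lowest birthday = smallest |n|; 0 is born on day 0, +-n on day n) is 9.
No non-integer in the interval can be simpler: if x is a non-integer in the interval, then floor(x) or ceil(x) also lies in the interval (the interval contains an integer), and both are proper prefixes of x's sign expansion, i.e. born earlier. So the game value is 9.
Game value = 9

9


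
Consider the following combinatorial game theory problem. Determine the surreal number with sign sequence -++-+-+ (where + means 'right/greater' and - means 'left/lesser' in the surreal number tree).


Sign expansion: -++-+-+
Rule: track bounds (lo, hi), initially (-inf, +inf). On '+', the current value becomes lo and we move to the simplest number in (value, hi): value + 1 if hi = +inf, otherwise the midpoint (value + hi)/2. On '-', the current value becomes hi and we move to value - 1 if lo = -inf, otherwise the midpoint (lo + value)/2.
Start at 0.
Step 1: sign = -, move left. Bounds: (-inf, 0). Value = -1
Step 2: sign = +, move right. Bounds: (-1, 0). Value = -1/2
Step 3: sign = +, move right. Bounds: (-1/2, 0). Value = -1/4
Step 4: sign = -, move left. Bounds: (-1/2, -1/4). Value = -3/8
Step 5: sign = +, move right. Bounds: (-3/8, -1/4). Value = -5/16
Step 6: sign = -, move left. Bounds: (-3/8, -5/16). Value = -11/32
Step 7: sign = +, move right. Bounds: (-11/32, -5/16). Value = -21/64
The surreal number with sign expansion -++-+-+ is -21/64.

-21/64


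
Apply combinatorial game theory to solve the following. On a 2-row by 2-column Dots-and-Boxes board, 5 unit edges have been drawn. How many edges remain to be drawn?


Grid: 2 x 2 boxes, i.e. 3 rows and 3 columns of dots.
Horizontal edges: (rows + 1) * cols = 3 * 2 = 6
Vertical edges: rows * (cols + 1) = 2 * 3 = 6
Total edges: 6 + 6 = 12
Edges drawn: 5
Remaining: 12 - 5 = 7

7


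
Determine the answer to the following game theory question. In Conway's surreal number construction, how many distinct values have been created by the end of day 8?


Day 0: {|} = 0 is born. Count = 1.
Day n: the number of surreal numbers born by day n is 2^(n+1) - 1.
By day 0: 2^1 - 1 = 1
By day 1: 2^2 - 1 = 3
By day 2: 2^3 - 1 = 7
By day 3: 2^4 - 1 = 15
By day 4: 2^5 - 1 = 31
By day 5: 2^6 - 1 = 63
By day 6: 2^7 - 1 = 127
By day 7: 2^8 - 1 = 255
By day 8: 2^9 - 1 = 511
By day 8: 511 surreal numbers.

511


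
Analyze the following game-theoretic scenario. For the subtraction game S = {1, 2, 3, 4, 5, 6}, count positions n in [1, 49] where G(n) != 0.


Subtraction set S = {1, 2, 3, 4, 5, 6}, so G(n) = n mod 7.
G(n) = 0 when n is a multiple of 7.
Multiples of 7 in [1, 49]: 7
N-positions (nonzero Grundy) = 49 - 7 = 42

42


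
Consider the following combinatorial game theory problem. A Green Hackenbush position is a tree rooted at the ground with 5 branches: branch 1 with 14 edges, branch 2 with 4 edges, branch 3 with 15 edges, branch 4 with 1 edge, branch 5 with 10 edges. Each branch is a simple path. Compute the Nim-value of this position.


The tree has 5 branches from the ground vertex.
In Green Hackenbush, the Nim-value of a simple path of length k is k.
Branch 1: length 14, Nim-value = 14
Branch 2: length 4, Nim-value = 4
Branch 3: length 15, Nim-value = 15
Branch 4: length 1, Nim-value = 1
Branch 5: length 10, Nim-value = 10
Total Nim-value = XOR of all branch values:
0 XOR 14 = 14
14 XOR 4 = 10
10 XOR 15 = 5
5 XOR 1 = 4
4 XOR 10 = 14
Nim-value of the tree = 14

14


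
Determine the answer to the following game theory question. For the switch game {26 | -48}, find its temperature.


The game is {26 | -48}, a switch {a | b} with numbers a > b.
Cooling {a | b} by t gives {a - t | b + t}, which stops being hot when a - t = b + t, i.e. at t = (a - b)/2. So the temperature of a switch is (a - b)/2.
Temperature = (Left option - Right option) / 2
= (26 - (-48)) / 2
= 74 / 2
= 37

37


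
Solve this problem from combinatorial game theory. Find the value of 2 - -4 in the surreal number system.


x = 2, y = -4
x - y = 2 - -4 = 6

6


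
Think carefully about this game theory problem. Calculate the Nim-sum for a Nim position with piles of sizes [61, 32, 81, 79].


We need the XOR (exclusive or) of all pile sizes.
After XOR-ing pile 1 (size 61): 0 XOR 61 = 61
After XOR-ing pile 2 (size 32): 61 XOR 32 = 29
After XOR-ing pile 3 (size 81): 29 XOR 81 = 76
After XOR-ing pile 4 (size 79): 76 XOR 79 = 3
The Nim-value of this position is 3.

3


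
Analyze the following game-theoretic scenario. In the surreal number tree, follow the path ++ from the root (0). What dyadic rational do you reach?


Sign expansion: ++
Rule: track bounds (lo, hi), initially (-inf, +inf). On '+', the current value becomes lo and we move to the simplest number in (value, hi): value + 1 if hi = +inf, otherwise the midpoint (value + hi)/2. On '-', the current value becomes hi and we move to value - 1 if lo = -inf, otherwise the midpoint (lo + value)/2.
Start at 0.
Step 1: sign = +, move right. Bounds: (0, +inf). Value = 1
Step 2: sign = +, move right. Bounds: (1, +inf). Value = 2
The surreal number with sign expansion ++ is 2.

2


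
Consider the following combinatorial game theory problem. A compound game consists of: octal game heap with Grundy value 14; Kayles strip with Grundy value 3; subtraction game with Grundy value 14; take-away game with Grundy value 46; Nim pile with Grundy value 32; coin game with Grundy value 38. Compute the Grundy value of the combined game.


By the Sprague-Grundy theorem, the Grundy value of a sum of games is the XOR of individual Grundy values.
octal game heap: Grundy value = 14. Running XOR: 0 XOR 14 = 14
Kayles strip: Grundy value = 3. Running XOR: 14 XOR 3 = 13
subtraction game: Grundy value = 14. Running XOR: 13 XOR 14 = 3
take-away game: Grundy value = 46. Running XOR: 3 XOR 46 = 45
Nim pile: Grundy value = 32. Running XOR: 45 XOR 32 = 13
coin game: Grundy value = 38. Running XOR: 13 XOR 38 = 43
The combined Grundy value is 43.

43


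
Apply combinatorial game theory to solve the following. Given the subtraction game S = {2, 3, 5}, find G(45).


The subtraction set is S = {2, 3, 5}.
G(k) = mex{ G(k - s) : s in S, s <= k }. We compute iteratively: G(0) = 0.
G(1) = mex({}) = 0
G(2) = mex({0}) = 1
G(3) = mex({0}) = 1
G(4) = mex({0, 1}) = 2
G(5) = mex({0, 1}) = 2
G(6) = mex({0, 1, 2}) = 3
G(7) = mex({1, 2}) = 0
G(8) = mex({1, 2, 3}) = 0
G(9) = mex({0, 2, 3}) = 1
G(10) = mex({0, 2}) = 1
G(11) = mex({0, 1, 3}) = 2
Observe that G(7)..G(11) = 0, 0, 1, 1, 2 repeats G(0)..G(4) = 0, 0, 1, 1, 2.
For k >= max(S) = 5, G(k) is determined by the previous 5 values G(k-5)..G(k-1); a window of 5 consecutive values has recurred shifted by 7, so by induction G(k + 7) = G(k) for all k >= 0: the sequence is periodic from the start with period 7.
One period: G(0..6) = 0, 0, 1, 1, 2, 2, 3.
45 mod 7 = 3, so G(45) = G(3) = 1.

1


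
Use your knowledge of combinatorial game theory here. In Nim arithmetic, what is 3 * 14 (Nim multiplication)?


Nim multiplication is bilinear over XOR: (u XOR v) * w = (u*w) XOR (v*w).
So we split each operand into its bit components and XOR the pairwise Nim products.
3 = 1 + 2 (as XOR of powers of 2).
14 = 2 + 4 + 8 (as XOR of powers of 2).
Using the standard Nim-product table on single bits:
  2*2 = 3,   2*4 = 8,   2*8 = 12,
  4*4 = 6,   4*8 = 11,  8*8 = 13,
and  1*x = x (identity), k*l = l*k (commutative).
Pairwise Nim products:
  1 * 2 = 2
  1 * 4 = 4
  1 * 8 = 8
  2 * 2 = 3
  2 * 4 = 8
  2 * 8 = 12
XOR them: 2 XOR 4 XOR 8 XOR 3 XOR 8 XOR 12 = 9.
Result: 3 * 14 = 9 (in Nim).

9


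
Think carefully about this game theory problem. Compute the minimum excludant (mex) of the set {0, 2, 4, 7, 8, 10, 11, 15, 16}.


Set = {0, 2, 4, 7, 8, 10, 11, 15, 16}
0 is in the set.
1 is NOT in the set. This is the mex.
mex = 1

1


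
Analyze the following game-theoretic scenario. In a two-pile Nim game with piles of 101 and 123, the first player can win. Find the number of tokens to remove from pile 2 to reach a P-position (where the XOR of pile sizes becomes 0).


Piles: 101 and 123
Current XOR: 101 XOR 123 = 30 (non-zero, so this is an N-position).
To make the XOR zero, we need to find a move that balances the piles.
For pile 2 (size 123): target = 123 XOR 30 = 101
We reduce pile 2 from 123 to 101.
Tokens removed: 123 - 101 = 22
Verification: 101 XOR 101 = 0

22


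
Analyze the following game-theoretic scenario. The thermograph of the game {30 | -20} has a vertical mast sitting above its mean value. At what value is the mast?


Game = {30 | -20}, a switch {a | b} with numbers a > b.
Its thermograph has left wall a - t and right wall b + t, which meet at t = (a - b)/2, where both equal (a + b)/2. So the mast (mean value) is at (a + b)/2.
Mean = (30 + (-20))/2 = 10/2 = 5

5


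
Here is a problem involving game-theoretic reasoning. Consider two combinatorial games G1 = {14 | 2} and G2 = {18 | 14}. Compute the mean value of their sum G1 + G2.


G1 = {14 | 2}, G2 = {18 | 14}
Each is a switch {a | b} with numbers a > b; its mean value is (a + b)/2, and mean value is additive over game sums: m(G1 + G2) = m(G1) + m(G2).
Mean of G1 = (14 + (2))/2 = 16/2 = 8
Mean of G2 = (18 + (14))/2 = 32/2 = 16
Mean of G1 + G2 = 8 + 16 = 24

24


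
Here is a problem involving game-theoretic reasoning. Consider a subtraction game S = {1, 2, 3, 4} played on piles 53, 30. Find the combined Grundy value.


Subtraction set: {1, 2, 3, 4}
For this subtraction set, G(n) = n mod 5 (period = max + 1 = 5).
Pile 1 (size 53): G(53) = 53 mod 5 = 3
Pile 2 (size 30): G(30) = 30 mod 5 = 0
Total Grundy value = XOR of all: 3 XOR 0 = 3

3


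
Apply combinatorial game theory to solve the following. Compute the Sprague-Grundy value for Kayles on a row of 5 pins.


Kayles: a move removes 1 or 2 adjacent pins from a contiguous row.
Removing pins from a row of k leaves two independent rows (a, b) with a + b = k - 1 (one pin) or a + b = k - 2 (two pins); an end removal gives a = 0.
By Sprague-Grundy, G(k) = mex{ G(a) XOR G(b) } over all these splits. G(0) = 0.
G(1): splits (0,0):0^0=0 -> mex({0}) = 1
G(2): splits (0,1):0^1=1 (0,0):0^0=0 -> mex({0, 1}) = 2
G(3): splits (0,2):0^2=2 (1,1):1^1=0 (0,1):0^1=1 -> mex({0, 1, 2}) = 3
G(4): splits (0,3):0^3=3 (1,2):1^2=3 (0,2):0^2=2 (1,1):1^1=0 -> mex({0, 2, 3}) = 1
G(5): splits (0,4):0^1=1 (1,3):1^3=2 (2,2):2^2=0 (0,3):0^3=3 (1,2):1^2=3 -> mex({0, 1, 2, 3}) = 4
Therefore G(5) = 4.

4


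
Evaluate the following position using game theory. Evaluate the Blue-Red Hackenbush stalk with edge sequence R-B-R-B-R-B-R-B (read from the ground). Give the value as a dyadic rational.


Edges (from ground): R-B-R-B-R-B-R-B
By Berlekamp's sign-expansion rule, a Blue-Red Hackenbush stalk has the value of the surreal number whose sign sequence is the edge sequence with B -> + and R -> -.
Sign sequence: -+-+-+-+
Trace the sign expansion in the surreal number tree, starting from 0:
Edge 1: R (sign -) -> bounds (-inf, 0), value = -1
Edge 2: B (sign +) -> bounds (-1, 0), value = -1/2
Edge 3: R (sign -) -> bounds (-1, -1/2), value = -3/4
Edge 4: B (sign +) -> bounds (-3/4, -1/2), value = -5/8
Edge 5: R (sign -) -> bounds (-3/4, -5/8), value = -11/16
Edge 6: B (sign +) -> bounds (-11/16, -5/8), value = -21/32
Edge 7: R (sign -) -> bounds (-11/16, -21/32), value = -43/64
Edge 8: B (sign +) -> bounds (-43/64, -21/32), value = -85/128
Game value = -85/128

-85/128
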